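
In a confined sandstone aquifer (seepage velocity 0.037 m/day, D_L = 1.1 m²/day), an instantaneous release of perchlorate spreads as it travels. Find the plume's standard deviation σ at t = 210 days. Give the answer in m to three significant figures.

21.5 m

Dispersive spreading gives a Gaussian with σ² = 2Dt; advection only shifts the center.
σ = √(2 × 1.1 × 210) = 21.5 m.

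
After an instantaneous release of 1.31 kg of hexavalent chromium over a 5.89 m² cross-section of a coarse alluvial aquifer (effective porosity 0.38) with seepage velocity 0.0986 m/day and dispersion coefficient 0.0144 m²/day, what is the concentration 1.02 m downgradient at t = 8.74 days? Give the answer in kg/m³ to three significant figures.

0.443 kg/m³

For an instantaneous plane source, C(x,t) = M/(n_e·A·√(4πDt)) · exp(−(x−vt)²/(4Dt)), with n_e·A the pore (flow) area.
Plume center vt = 0.0986 × 8.74 = 0.861764 m, so the well at 1.02 m is 0.158236 m downgradient of the peak.
√(4πDt) = 1.258 m, giving peak height M/(n_e·A·√(4πDt)) = 1.31/(0.38 × 5.89 × 1.258) = 0.4653 kg/m³.
(x−vt)²/(4Dt) = (0.158236)²/(4 × 0.0144 × 8.74) = 0.04974; exp(−0.04974) = 0.9515.
C = 0.4653 × 0.9515 = 0.443 kg/m³.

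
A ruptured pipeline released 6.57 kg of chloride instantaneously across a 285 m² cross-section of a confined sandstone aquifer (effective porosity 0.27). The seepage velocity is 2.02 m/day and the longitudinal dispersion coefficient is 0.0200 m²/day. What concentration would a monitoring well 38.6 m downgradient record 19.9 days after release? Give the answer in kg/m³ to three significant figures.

For an instantaneous plane source, C(x,t) = M/(n_e·A·√(4πDt)) · exp(−(x−vt)²/(4Dt)), with n_e·A the pore (flow) area.
Plume center vt = 2.02 × 19.9 = 40.198 m, so the well at 38.6 m is 1.598 m upgradient of the peak.
√(4πDt) = 2.236 m, giving peak height M/(n_e·A·√(4πDt)) = 6.57/(0.27 × 285 × 2.236) = 0.03818 kg/m³.
(x−vt)²/(4Dt) = (-1.598)²/(4 × 0.0200 × 19.9) = 1.604; exp(−1.604) = 0.2011.
C = 0.03818 × 0.2011 = 0.00768 kg/m³.

0.00768 kg/m³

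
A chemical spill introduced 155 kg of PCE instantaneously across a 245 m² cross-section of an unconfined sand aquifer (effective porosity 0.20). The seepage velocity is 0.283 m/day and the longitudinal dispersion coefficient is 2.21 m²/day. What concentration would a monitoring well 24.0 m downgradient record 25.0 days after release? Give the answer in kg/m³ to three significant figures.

For an instantaneous plane source, C(x,t) = M/(n_e·A·√(4πDt)) · exp(−(x−vt)²/(4Dt)), with n_e·A the pore (flow) area.
Plume center vt = 0.283 × 25.0 = 7.075 m, so the well at 24.0 m is 16.925 m downgradient of the peak.
√(4πDt) = 26.35 m, giving peak height M/(n_e·A·√(4πDt)) = 155/(0.20 × 245 × 26.35) = 0.1200 kg/m³.
(x−vt)²/(4Dt) = (16.925)²/(4 × 2.21 × 25.0) = 1.296; exp(−1.296) = 0.2736.
C = 0.1200 × 0.2736 = 0.0328 kg/m³.

0.0328 kg/m³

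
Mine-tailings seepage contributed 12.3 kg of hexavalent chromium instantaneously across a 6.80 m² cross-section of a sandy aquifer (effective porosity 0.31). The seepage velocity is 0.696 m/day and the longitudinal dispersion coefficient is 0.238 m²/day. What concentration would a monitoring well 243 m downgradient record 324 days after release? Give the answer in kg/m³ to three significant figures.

For an instantaneous plane source, C(x,t) = M/(n_e·A·√(4πDt)) · exp(−(x−vt)²/(4Dt)), with n_e·A the pore (flow) area.
Plume center vt = 0.696 × 324 = 225.504 m, so the well at 243 m is 17.496 m downgradient of the peak.
√(4πDt) = 31.13 m, giving peak height M/(n_e·A·√(4πDt)) = 12.3/(0.31 × 6.80 × 31.13) = 0.1874 kg/m³.
(x−vt)²/(4Dt) = (17.496)²/(4 × 0.238 × 324) = 0.9924; exp(−0.9924) = 0.3707.
C = 0.1874 × 0.3707 = 0.0695 kg/m³.

0.0695 kg/m³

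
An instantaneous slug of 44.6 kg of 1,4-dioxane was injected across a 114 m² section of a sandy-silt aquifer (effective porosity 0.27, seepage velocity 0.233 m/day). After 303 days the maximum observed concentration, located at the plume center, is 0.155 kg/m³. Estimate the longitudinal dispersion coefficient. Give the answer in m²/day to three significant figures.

0.0230 m²/day

At the plume center C_max = M/(n_e·A·√(4πDt)), so D = M²/(4πt·(n_e·A·C_max)²).
n_e·A·C_max = 0.27 × 114 × 0.155 = 4.771 kg/m.
D = 44.6²/(4π × 303 × 4.771²) = 0.0230 m²/day.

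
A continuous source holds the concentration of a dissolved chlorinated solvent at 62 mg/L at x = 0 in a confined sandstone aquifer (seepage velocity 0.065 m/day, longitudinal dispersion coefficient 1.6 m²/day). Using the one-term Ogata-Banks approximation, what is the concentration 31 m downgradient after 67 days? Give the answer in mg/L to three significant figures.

For a continuous step input, C/C₀ ≈ ½·erfc((x−vt)/(2√(Dt))).
vt = 0.065 × 67 = 4.355 m and 2√(Dt) = 2√(1.6 × 67) = 20.71 m.
Argument (x−vt)/(2√(Dt)) = (31 − 4.355)/20.71 = 1.287; ½·erfc(1.287) = 0.03437.
C = 62 × 0.03437 = 2.13 mg/L.

2.13 mg/L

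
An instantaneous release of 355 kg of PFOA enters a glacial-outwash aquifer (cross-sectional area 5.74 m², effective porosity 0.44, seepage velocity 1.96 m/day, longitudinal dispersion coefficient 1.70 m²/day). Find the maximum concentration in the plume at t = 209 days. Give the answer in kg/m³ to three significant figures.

2.10 kg/m³

The peak of an instantaneous 1D plume sits at x = vt; there the Gaussian factor is 1 and C_max = M/(n_e·A·√(4πDt)), where n_e·A is the pore area the mass is dissolved in.
√(4πDt) = √(4π × 1.70 × 209) = 66.82 m, so C_max = 355/(0.44 × 5.74 × 66.82) = 2.10 kg/m³.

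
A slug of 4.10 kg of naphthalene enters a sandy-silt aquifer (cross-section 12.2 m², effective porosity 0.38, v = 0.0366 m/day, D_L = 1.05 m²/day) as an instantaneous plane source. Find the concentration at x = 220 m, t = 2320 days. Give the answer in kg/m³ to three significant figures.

0.000777 kg/m³

For an instantaneous plane source, C(x,t) = M/(n_e·A·√(4πDt)) · exp(−(x−vt)²/(4Dt)), with n_e·A the pore (flow) area.
Plume center vt = 0.0366 × 2320 = 84.912 m, so the well at 220 m is 135.088 m downgradient of the peak.
√(4πDt) = 175.0 m, giving peak height M/(n_e·A·√(4πDt)) = 4.10/(0.38 × 12.2 × 175.0) = 0.005054 kg/m³.
(x−vt)²/(4Dt) = (135.088)²/(4 × 1.05 × 2320) = 1.873; exp(−1.873) = 0.1537.
C = 0.005054 × 0.1537 = 0.000777 kg/m³.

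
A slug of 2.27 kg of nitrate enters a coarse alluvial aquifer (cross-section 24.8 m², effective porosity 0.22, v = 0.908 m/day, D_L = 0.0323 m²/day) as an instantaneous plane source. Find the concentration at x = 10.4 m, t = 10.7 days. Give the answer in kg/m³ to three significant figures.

0.142 kg/m³

For an instantaneous plane source, C(x,t) = M/(n_e·A·√(4πDt)) · exp(−(x−vt)²/(4Dt)), with n_e·A the pore (flow) area.
Plume center vt = 0.908 × 10.7 = 9.7156 m, so the well at 10.4 m is 0.6844 m downgradient of the peak.
√(4πDt) = 2.084 m, giving peak height M/(n_e·A·√(4πDt)) = 2.27/(0.22 × 24.8 × 2.084) = 0.1996 kg/m³.
(x−vt)²/(4Dt) = (0.6844)²/(4 × 0.0323 × 10.7) = 0.3388; exp(−0.3388) = 0.7126.
C = 0.1996 × 0.7126 = 0.142 kg/m³.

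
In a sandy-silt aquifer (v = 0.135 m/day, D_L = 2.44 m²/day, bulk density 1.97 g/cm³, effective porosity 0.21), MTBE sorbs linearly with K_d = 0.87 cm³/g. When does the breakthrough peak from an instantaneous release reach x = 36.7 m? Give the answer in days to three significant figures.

Retardation factor R = 1 + ρ_b·K_d/n = 1 + 1.97 × 0.87/0.21 = 9.161.
Sorption retards both mechanisms: v_R = v/R = 0.01474 m/day, D_R = D/R = 0.2663 m²/day.
Peak time from v_R²t² + 2D_R t − x² = 0: t = (√(D_R² + v_R²x²) − D_R)/v_R².
√(D_R² + v_R²x²) = √(0.2663² + 0.01474² × 36.7²) = 0.6030; v_R² = 0.0002173.
t = (0.6030 − 0.2663)/0.0002173 = 1550 days.

1550 days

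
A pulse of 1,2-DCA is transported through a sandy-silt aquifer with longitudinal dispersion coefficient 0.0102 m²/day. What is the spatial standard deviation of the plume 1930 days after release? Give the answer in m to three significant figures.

Dispersive spreading gives a Gaussian with σ² = 2Dt; advection only shifts the center.
σ = √(2 × 0.0102 × 1930) = 6.27 m.

6.27 m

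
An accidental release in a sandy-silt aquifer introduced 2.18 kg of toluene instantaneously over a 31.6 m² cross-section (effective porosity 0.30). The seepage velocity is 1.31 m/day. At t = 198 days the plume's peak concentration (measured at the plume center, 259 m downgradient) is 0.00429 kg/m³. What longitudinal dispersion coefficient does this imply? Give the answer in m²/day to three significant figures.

1.15 m²/day

At the plume center C_max = M/(n_e·A·√(4πDt)), so D = M²/(4πt·(n_e·A·C_max)²).
n_e·A·C_max = 0.30 × 31.6 × 0.00429 = 0.04067 kg/m.
D = 2.18²/(4π × 198 × 0.04067²) = 1.15 m²/day.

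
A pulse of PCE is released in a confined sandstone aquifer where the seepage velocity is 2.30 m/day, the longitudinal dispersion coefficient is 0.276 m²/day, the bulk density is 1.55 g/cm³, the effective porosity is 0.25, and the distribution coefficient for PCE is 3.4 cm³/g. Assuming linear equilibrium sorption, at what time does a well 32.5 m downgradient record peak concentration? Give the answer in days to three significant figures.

Retardation factor R = 1 + ρ_b·K_d/n = 1 + 1.55 × 3.4/0.25 = 22.08.
Sorption retards both mechanisms: v_R = v/R = 0.1042 m/day, D_R = D/R = 0.01250 m²/day.
Peak time from v_R²t² + 2D_R t − x² = 0: t = (√(D_R² + v_R²x²) − D_R)/v_R².
√(D_R² + v_R²x²) = √(0.01250² + 0.1042² × 32.5²) = 3.387; v_R² = 0.01086.
t = (3.387 − 0.01250)/0.01086 = 311 days.

311 days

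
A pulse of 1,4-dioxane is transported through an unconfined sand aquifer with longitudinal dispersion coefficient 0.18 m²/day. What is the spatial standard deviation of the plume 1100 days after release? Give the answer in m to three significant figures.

19.9 m

Dispersive spreading gives a Gaussian with σ² = 2Dt; advection only shifts the center.
σ = √(2 × 0.18 × 1100) = 19.9 m.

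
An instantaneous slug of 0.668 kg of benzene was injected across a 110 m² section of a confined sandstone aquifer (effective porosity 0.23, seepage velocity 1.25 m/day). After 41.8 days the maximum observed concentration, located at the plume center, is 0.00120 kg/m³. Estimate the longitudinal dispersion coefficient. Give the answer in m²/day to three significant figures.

0.922 m²/day

At the plume center C_max = M/(n_e·A·√(4πDt)), so D = M²/(4πt·(n_e·A·C_max)²).
n_e·A·C_max = 0.23 × 110 × 0.00120 = 0.03036 kg/m.
D = 0.668²/(4π × 41.8 × 0.03036²) = 0.922 m²/day.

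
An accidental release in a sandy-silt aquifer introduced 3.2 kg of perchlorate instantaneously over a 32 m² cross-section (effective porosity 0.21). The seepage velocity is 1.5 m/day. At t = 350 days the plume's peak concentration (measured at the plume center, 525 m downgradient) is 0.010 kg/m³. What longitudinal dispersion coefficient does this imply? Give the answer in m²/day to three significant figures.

At the plume center C_max = M/(n_e·A·√(4πDt)), so D = M²/(4πt·(n_e·A·C_max)²).
n_e·A·C_max = 0.21 × 32 × 0.010 = 0.06720 kg/m.
D = 3.2²/(4π × 350 × 0.06720²) = 0.516 m²/day.

0.516 m²/day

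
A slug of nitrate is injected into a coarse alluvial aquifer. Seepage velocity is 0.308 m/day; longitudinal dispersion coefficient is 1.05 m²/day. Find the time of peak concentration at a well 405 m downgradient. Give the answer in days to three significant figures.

1300 days

For the 1D instantaneous-source solution, setting ∂C/∂t = 0 at fixed x gives v²t² + 2Dt − x² = 0, so t = (√(D² + v²x²) − D)/v².
√(D² + v²x²) = √(1.05² + 0.308² × 405²) = 124.7; v² = 0.094864.
t = (124.7 − 1.05)/0.094864 = 1300 days (vs. the pure-advection estimate x/v = 1310 d).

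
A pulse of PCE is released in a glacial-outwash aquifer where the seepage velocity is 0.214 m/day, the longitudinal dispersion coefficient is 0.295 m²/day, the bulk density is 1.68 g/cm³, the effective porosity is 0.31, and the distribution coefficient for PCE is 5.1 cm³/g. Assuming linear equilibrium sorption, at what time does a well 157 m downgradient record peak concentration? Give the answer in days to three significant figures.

Retardation factor R = 1 + ρ_b·K_d/n = 1 + 1.68 × 5.1/0.31 = 28.64.
Sorption retards both mechanisms: v_R = v/R = 0.007472 m/day, D_R = D/R = 0.01030 m²/day.
Peak time from v_R²t² + 2D_R t − x² = 0: t = (√(D_R² + v_R²x²) − D_R)/v_R².
√(D_R² + v_R²x²) = √(0.01030² + 0.007472² × 157²) = 1.173; v_R² = 5.583e-05.
t = (1.173 − 0.01030)/5.583e-05 = 20800 days.

20800 days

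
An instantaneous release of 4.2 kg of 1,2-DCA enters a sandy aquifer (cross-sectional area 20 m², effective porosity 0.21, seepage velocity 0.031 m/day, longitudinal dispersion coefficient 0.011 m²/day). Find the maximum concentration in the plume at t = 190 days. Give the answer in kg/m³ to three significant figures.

0.195 kg/m³

The peak of an instantaneous 1D plume sits at x = vt; there the Gaussian factor is 1 and C_max = M/(n_e·A·√(4πDt)), where n_e·A is the pore area the mass is dissolved in.
√(4πDt) = √(4π × 0.011 × 190) = 5.125 m, so C_max = 4.2/(0.21 × 20 × 5.125) = 0.195 kg/m³.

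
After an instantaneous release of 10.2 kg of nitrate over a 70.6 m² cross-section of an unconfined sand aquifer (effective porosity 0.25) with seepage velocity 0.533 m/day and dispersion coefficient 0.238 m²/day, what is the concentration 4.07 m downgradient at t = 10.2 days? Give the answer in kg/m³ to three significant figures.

For an instantaneous plane source, C(x,t) = M/(n_e·A·√(4πDt)) · exp(−(x−vt)²/(4Dt)), with n_e·A the pore (flow) area.
Plume center vt = 0.533 × 10.2 = 5.4366 m, so the well at 4.07 m is 1.3666 m upgradient of the peak.
√(4πDt) = 5.523 m, giving peak height M/(n_e·A·√(4πDt)) = 10.2/(0.25 × 70.6 × 5.523) = 0.1046 kg/m³.
(x−vt)²/(4Dt) = (-1.3666)²/(4 × 0.238 × 10.2) = 0.1923; exp(−0.1923) = 0.8251.
C = 0.1046 × 0.8251 = 0.0863 kg/m³.

0.0863 kg/m³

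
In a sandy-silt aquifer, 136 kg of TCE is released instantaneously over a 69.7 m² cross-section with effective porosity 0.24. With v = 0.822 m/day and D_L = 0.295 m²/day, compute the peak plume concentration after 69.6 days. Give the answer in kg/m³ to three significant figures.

The peak of an instantaneous 1D plume sits at x = vt; there the Gaussian factor is 1 and C_max = M/(n_e·A·√(4πDt)), where n_e·A is the pore area the mass is dissolved in.
√(4πDt) = √(4π × 0.295 × 69.6) = 16.06 m, so C_max = 136/(0.24 × 69.7 × 16.06) = 0.506 kg/m³.

0.506 kg/m³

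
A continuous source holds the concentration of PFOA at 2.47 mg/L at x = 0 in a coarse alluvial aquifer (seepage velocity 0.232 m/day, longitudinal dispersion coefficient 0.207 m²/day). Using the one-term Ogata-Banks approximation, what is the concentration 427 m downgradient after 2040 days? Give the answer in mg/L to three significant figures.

2.33 mg/L

For a continuous step input, C/C₀ ≈ ½·erfc((x−vt)/(2√(Dt))).
vt = 0.232 × 2040 = 473.28 m and 2√(Dt) = 2√(0.207 × 2040) = 41.10 m.
Argument (x−vt)/(2√(Dt)) = (427 − 473.28)/41.10 = -1.126; ½·erfc(-1.126) = 0.9444.
C = 2.47 × 0.9444 = 2.33 mg/L.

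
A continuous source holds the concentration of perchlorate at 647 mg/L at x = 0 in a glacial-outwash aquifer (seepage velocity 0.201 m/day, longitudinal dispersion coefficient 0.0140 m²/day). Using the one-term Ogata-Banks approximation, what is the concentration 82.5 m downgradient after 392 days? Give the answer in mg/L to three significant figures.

85.1 mg/L

For a continuous step input, C/C₀ ≈ ½·erfc((x−vt)/(2√(Dt))).
vt = 0.201 × 392 = 78.792 m and 2√(Dt) = 2√(0.0140 × 392) = 4.685 m.
Argument (x−vt)/(2√(Dt)) = (82.5 − 78.792)/4.685 = 0.7915; ½·erfc(0.7915) = 0.1315.
C = 647 × 0.1315 = 85.1 mg/L.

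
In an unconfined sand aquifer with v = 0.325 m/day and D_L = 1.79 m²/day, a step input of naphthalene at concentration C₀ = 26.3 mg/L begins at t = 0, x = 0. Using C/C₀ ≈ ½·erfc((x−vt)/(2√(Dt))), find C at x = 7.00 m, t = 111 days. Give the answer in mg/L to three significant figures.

24.4 mg/L

For a continuous step input, C/C₀ ≈ ½·erfc((x−vt)/(2√(Dt))).
vt = 0.325 × 111 = 36.075 m and 2√(Dt) = 2√(1.79 × 111) = 28.19 m.
Argument (x−vt)/(2√(Dt)) = (7.00 − 36.075)/28.19 = -1.031; ½·erfc(-1.031) = 0.9276.
C = 26.3 × 0.9276 = 24.4 mg/L.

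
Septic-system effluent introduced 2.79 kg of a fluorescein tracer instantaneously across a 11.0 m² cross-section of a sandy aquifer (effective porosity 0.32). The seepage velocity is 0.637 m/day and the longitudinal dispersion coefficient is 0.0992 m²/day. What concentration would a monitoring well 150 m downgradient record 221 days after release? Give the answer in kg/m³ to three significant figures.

0.0181 kg/m³

For an instantaneous plane source, C(x,t) = M/(n_e·A·√(4πDt)) · exp(−(x−vt)²/(4Dt)), with n_e·A the pore (flow) area.
Plume center vt = 0.637 × 221 = 140.777 m, so the well at 150 m is 9.223 m downgradient of the peak.
√(4πDt) = 16.60 m, giving peak height M/(n_e·A·√(4πDt)) = 2.79/(0.32 × 11.0 × 16.60) = 0.04775 kg/m³.
(x−vt)²/(4Dt) = (9.223)²/(4 × 0.0992 × 221) = 0.9700; exp(−0.9700) = 0.3791.
C = 0.04775 × 0.3791 = 0.0181 kg/m³.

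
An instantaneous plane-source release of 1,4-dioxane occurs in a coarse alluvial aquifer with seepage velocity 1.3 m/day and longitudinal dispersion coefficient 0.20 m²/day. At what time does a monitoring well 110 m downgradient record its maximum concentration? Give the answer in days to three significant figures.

For the 1D instantaneous-source solution, setting ∂C/∂t = 0 at fixed x gives v²t² + 2Dt − x² = 0, so t = (√(D² + v²x²) − D)/v².
√(D² + v²x²) = √(0.20² + 1.3² × 110²) = 143.0; v² = 1.69.
t = (143.0 − 0.20)/1.69 = 84.5 days (vs. the pure-advection estimate x/v = 84.6 d).

84.5 days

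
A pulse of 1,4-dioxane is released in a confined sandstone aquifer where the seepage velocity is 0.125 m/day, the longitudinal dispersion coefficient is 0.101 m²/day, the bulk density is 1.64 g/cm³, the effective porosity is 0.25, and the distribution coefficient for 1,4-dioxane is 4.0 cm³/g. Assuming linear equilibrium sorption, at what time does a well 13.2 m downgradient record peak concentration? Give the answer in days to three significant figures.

Retardation factor R = 1 + ρ_b·K_d/n = 1 + 1.64 × 4.0/0.25 = 27.24.
Sorption retards both mechanisms: v_R = v/R = 0.004589 m/day, D_R = D/R = 0.003708 m²/day.
Peak time from v_R²t² + 2D_R t − x² = 0: t = (√(D_R² + v_R²x²) − D_R)/v_R².
√(D_R² + v_R²x²) = √(0.003708² + 0.004589² × 13.2²) = 0.06069; v_R² = 2.106e-05.
t = (0.06069 − 0.003708)/2.106e-05 = 2710 days.

2710 days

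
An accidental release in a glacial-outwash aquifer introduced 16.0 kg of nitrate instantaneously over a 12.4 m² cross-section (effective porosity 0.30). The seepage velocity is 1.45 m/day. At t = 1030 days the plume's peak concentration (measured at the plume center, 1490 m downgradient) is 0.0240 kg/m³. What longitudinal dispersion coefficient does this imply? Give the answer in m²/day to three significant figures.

2.48 m²/day

At the plume center C_max = M/(n_e·A·√(4πDt)), so D = M²/(4πt·(n_e·A·C_max)²).
n_e·A·C_max = 0.30 × 12.4 × 0.0240 = 0.08928 kg/m.
D = 16.0²/(4π × 1030 × 0.08928²) = 2.48 m²/day.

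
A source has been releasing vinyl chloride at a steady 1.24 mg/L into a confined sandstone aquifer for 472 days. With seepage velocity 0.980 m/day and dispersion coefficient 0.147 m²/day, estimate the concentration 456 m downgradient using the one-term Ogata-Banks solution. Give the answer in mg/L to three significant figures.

0.882 mg/L

For a continuous step input, C/C₀ ≈ ½·erfc((x−vt)/(2√(Dt))).
vt = 0.980 × 472 = 462.56 m and 2√(Dt) = 2√(0.147 × 472) = 16.66 m.
Argument (x−vt)/(2√(Dt)) = (456 − 462.56)/16.66 = -0.3938; ½·erfc(-0.3938) = 0.7112.
C = 1.24 × 0.7112 = 0.882 mg/L.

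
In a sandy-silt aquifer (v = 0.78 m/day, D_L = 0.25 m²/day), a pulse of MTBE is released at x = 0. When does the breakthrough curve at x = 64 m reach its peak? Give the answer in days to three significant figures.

81.6 days

For the 1D instantaneous-source solution, setting ∂C/∂t = 0 at fixed x gives v²t² + 2Dt − x² = 0, so t = (√(D² + v²x²) − D)/v².
√(D² + v²x²) = √(0.25² + 0.78² × 64²) = 49.92; v² = 0.6084.
t = (49.92 − 0.25)/0.6084 = 81.6 days (vs. the pure-advection estimate x/v = 82.1 d).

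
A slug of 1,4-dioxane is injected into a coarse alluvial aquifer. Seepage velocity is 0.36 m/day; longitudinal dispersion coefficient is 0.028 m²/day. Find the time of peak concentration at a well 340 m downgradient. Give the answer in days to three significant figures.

For the 1D instantaneous-source solution, setting ∂C/∂t = 0 at fixed x gives v²t² + 2Dt − x² = 0, so t = (√(D² + v²x²) − D)/v².
√(D² + v²x²) = √(0.028² + 0.36² × 340²) = 122.4; v² = 0.1296.
t = (122.4 − 0.028)/0.1296 = 944 days (vs. the pure-advection estimate x/v = 944 d).

944 days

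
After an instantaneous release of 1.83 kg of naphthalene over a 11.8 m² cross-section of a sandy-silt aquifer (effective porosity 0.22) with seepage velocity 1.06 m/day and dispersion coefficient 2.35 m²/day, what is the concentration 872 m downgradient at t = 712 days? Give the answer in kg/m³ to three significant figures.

0.000623 kg/m³

For an instantaneous plane source, C(x,t) = M/(n_e·A·√(4πDt)) · exp(−(x−vt)²/(4Dt)), with n_e·A the pore (flow) area.
Plume center vt = 1.06 × 712 = 754.72 m, so the well at 872 m is 117.28 m downgradient of the peak.
√(4πDt) = 145.0 m, giving peak height M/(n_e·A·√(4πDt)) = 1.83/(0.22 × 11.8 × 145.0) = 0.004862 kg/m³.
(x−vt)²/(4Dt) = (117.28)²/(4 × 2.35 × 712) = 2.055; exp(−2.055) = 0.1281.
C = 0.004862 × 0.1281 = 0.000623 kg/m³.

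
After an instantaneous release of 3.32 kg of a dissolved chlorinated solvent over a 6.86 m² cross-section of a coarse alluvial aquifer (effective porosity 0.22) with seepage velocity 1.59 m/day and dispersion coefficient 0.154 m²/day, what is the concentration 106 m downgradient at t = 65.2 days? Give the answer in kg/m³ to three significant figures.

For an instantaneous plane source, C(x,t) = M/(n_e·A·√(4πDt)) · exp(−(x−vt)²/(4Dt)), with n_e·A the pore (flow) area.
Plume center vt = 1.59 × 65.2 = 103.668 m, so the well at 106 m is 2.332 m downgradient of the peak.
√(4πDt) = 11.23 m, giving peak height M/(n_e·A·√(4πDt)) = 3.32/(0.22 × 6.86 × 11.23) = 0.1959 kg/m³.
(x−vt)²/(4Dt) = (2.332)²/(4 × 0.154 × 65.2) = 0.1354; exp(−0.1354) = 0.8734.
C = 0.1959 × 0.8734 = 0.171 kg/m³.

0.171 kg/m³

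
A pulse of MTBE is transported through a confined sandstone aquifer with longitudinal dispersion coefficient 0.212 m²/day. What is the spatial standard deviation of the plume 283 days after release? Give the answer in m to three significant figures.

Dispersive spreading gives a Gaussian with σ² = 2Dt; advection only shifts the center.
σ = √(2 × 0.212 × 283) = 11.0 m.

11.0 m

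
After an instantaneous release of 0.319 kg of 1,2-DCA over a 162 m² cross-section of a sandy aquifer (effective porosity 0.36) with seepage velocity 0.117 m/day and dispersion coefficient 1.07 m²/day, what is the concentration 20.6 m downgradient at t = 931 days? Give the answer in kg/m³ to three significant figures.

For an instantaneous plane source, C(x,t) = M/(n_e·A·√(4πDt)) · exp(−(x−vt)²/(4Dt)), with n_e·A the pore (flow) area.
Plume center vt = 0.117 × 931 = 108.927 m, so the well at 20.6 m is 88.327 m upgradient of the peak.
√(4πDt) = 111.9 m, giving peak height M/(n_e·A·√(4πDt)) = 0.319/(0.36 × 162 × 111.9) = 4.888e-05 kg/m³.
(x−vt)²/(4Dt) = (-88.327)²/(4 × 1.07 × 931) = 1.958; exp(−1.958) = 0.1411.
C = 4.888e-05 × 0.1411 = 6.90e-06 kg/m³.

6.90e-06 kg/m³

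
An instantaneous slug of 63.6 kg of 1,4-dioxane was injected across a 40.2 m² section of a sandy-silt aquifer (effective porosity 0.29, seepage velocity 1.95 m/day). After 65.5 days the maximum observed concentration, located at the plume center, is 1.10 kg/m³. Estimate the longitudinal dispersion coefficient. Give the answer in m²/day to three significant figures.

At the plume center C_max = M/(n_e·A·√(4πDt)), so D = M²/(4πt·(n_e·A·C_max)²).
n_e·A·C_max = 0.29 × 40.2 × 1.10 = 12.82 kg/m.
D = 63.6²/(4π × 65.5 × 12.82²) = 0.0299 m²/day.

0.0299 m²/day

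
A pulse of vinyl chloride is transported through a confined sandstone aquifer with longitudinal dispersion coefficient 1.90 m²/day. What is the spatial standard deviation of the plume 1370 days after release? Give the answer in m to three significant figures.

Dispersive spreading gives a Gaussian with σ² = 2Dt; advection only shifts the center.
σ = √(2 × 1.90 × 1370) = 72.2 m.

72.2 m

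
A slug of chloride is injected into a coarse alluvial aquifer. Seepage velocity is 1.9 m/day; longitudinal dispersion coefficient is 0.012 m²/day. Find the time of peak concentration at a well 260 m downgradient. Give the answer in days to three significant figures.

For the 1D instantaneous-source solution, setting ∂C/∂t = 0 at fixed x gives v²t² + 2Dt − x² = 0, so t = (√(D² + v²x²) − D)/v².
√(D² + v²x²) = √(0.012² + 1.9² × 260²) = 494.0; v² = 3.61.
t = (494.0 − 0.012)/3.61 = 137 days (vs. the pure-advection estimate x/v = 137 d).

137 days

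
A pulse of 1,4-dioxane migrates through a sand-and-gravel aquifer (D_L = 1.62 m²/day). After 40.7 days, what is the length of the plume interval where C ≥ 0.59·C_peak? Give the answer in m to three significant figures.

The plume is Gaussian with σ = √(2Dt) = √(2 × 1.62 × 40.7) = 11.48 m.
C/C_peak = exp(−Δx²/(2σ²)) = 0.59 ⇒ Δx = σ·√(−2 ln 0.59) = 11.48 × 1.027 = 11.79 m.
Width = 2Δx = 23.6 m.

23.6 m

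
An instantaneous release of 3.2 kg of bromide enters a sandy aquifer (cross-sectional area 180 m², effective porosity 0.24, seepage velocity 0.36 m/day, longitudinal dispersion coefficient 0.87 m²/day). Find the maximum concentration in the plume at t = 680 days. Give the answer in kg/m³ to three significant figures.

The peak of an instantaneous 1D plume sits at x = vt; there the Gaussian factor is 1 and C_max = M/(n_e·A·√(4πDt)), where n_e·A is the pore area the mass is dissolved in.
√(4πDt) = √(4π × 0.87 × 680) = 86.22 m, so C_max = 3.2/(0.24 × 180 × 86.22) = 0.000859 kg/m³.

0.000859 kg/m³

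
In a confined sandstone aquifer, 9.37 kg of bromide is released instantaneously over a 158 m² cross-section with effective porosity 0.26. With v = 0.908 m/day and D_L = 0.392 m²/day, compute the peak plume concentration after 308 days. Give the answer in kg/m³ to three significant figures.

0.00586 kg/m³

The peak of an instantaneous 1D plume sits at x = vt; there the Gaussian factor is 1 and C_max = M/(n_e·A·√(4πDt)), where n_e·A is the pore area the mass is dissolved in.
√(4πDt) = √(4π × 0.392 × 308) = 38.95 m, so C_max = 9.37/(0.26 × 158 × 38.95) = 0.00586 kg/m³.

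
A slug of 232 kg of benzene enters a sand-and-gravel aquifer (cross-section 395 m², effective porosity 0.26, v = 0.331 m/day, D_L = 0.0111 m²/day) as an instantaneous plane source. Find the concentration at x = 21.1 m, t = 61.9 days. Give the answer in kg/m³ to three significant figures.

For an instantaneous plane source, C(x,t) = M/(n_e·A·√(4πDt)) · exp(−(x−vt)²/(4Dt)), with n_e·A the pore (flow) area.
Plume center vt = 0.331 × 61.9 = 20.4889 m, so the well at 21.1 m is 0.6111 m downgradient of the peak.
√(4πDt) = 2.938 m, giving peak height M/(n_e·A·√(4πDt)) = 232/(0.26 × 395 × 2.938) = 0.7689 kg/m³.
(x−vt)²/(4Dt) = (0.6111)²/(4 × 0.0111 × 61.9) = 0.1359; exp(−0.1359) = 0.8729.
C = 0.7689 × 0.8729 = 0.671 kg/m³.

0.671 kg/m³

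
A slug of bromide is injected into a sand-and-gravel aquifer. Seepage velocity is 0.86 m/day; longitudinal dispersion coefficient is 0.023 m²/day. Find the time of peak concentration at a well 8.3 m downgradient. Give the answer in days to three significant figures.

For the 1D instantaneous-source solution, setting ∂C/∂t = 0 at fixed x gives v²t² + 2Dt − x² = 0, so t = (√(D² + v²x²) − D)/v².
√(D² + v²x²) = √(0.023² + 0.86² × 8.3²) = 7.138; v² = 0.7396.
t = (7.138 − 0.023)/0.7396 = 9.62 days (vs. the pure-advection estimate x/v = 9.65 d).

9.62 days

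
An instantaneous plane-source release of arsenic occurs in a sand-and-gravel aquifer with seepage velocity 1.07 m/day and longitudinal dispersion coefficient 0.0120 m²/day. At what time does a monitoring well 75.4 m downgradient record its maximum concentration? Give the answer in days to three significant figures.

70.5 days

For the 1D instantaneous-source solution, setting ∂C/∂t = 0 at fixed x gives v²t² + 2Dt − x² = 0, so t = (√(D² + v²x²) − D)/v².
√(D² + v²x²) = √(0.0120² + 1.07² × 75.4²) = 80.68; v² = 1.1449.
t = (80.68 − 0.0120)/1.1449 = 70.5 days (vs. the pure-advection estimate x/v = 70.5 d).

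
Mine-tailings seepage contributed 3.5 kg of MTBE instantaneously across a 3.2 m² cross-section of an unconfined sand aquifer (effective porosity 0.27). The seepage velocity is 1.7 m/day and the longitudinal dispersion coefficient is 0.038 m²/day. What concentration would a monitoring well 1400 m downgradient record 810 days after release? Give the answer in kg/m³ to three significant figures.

For an instantaneous plane source, C(x,t) = M/(n_e·A·√(4πDt)) · exp(−(x−vt)²/(4Dt)), with n_e·A the pore (flow) area.
Plume center vt = 1.7 × 810 = 1377 m, so the well at 1400 m is 23 m downgradient of the peak.
√(4πDt) = 19.67 m, giving peak height M/(n_e·A·√(4πDt)) = 3.5/(0.27 × 3.2 × 19.67) = 0.2059 kg/m³.
(x−vt)²/(4Dt) = (23)²/(4 × 0.038 × 810) = 4.297; exp(−4.297) = 0.01361.
C = 0.2059 × 0.01361 = 0.00280 kg/m³.

0.00280 kg/m³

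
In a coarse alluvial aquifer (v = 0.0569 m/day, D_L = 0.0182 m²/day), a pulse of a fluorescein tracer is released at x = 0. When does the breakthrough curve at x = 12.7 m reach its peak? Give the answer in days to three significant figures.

218 days

For the 1D instantaneous-source solution, setting ∂C/∂t = 0 at fixed x gives v²t² + 2Dt − x² = 0, so t = (√(D² + v²x²) − D)/v².
√(D² + v²x²) = √(0.0182² + 0.0569² × 12.7²) = 0.7229; v² = 0.00323761.
t = (0.7229 − 0.0182)/0.00323761 = 218 days (vs. the pure-advection estimate x/v = 223 d).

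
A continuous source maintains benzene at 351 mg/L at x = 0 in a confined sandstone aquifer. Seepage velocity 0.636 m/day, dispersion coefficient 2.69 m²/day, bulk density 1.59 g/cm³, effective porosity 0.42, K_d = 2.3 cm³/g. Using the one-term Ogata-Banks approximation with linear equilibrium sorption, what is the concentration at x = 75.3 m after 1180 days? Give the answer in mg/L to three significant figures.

Retardation factor R = 1 + ρ_b·K_d/n = 1 + 1.59 × 2.3/0.42 = 9.707.
Sorption retards both mechanisms: v_R = v/R = 0.06552 m/day, D_R = D/R = 0.2771 m²/day.
v_R·t = 0.06552 × 1180 = 77.3136 m; 2√(D_R t) = 36.17 m; argument = (75.3 − 77.3136)/36.17 = -0.05567.
C = C₀ × ½·erfc(-0.05567) = 351 × 0.5314 = 187 mg/L.

187 mg/L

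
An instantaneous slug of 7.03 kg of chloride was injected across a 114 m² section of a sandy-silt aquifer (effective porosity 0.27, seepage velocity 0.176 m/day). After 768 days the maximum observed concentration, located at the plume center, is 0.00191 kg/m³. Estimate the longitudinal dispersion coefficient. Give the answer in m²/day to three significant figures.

At the plume center C_max = M/(n_e·A·√(4πDt)), so D = M²/(4πt·(n_e·A·C_max)²).
n_e·A·C_max = 0.27 × 114 × 0.00191 = 0.05879 kg/m.
D = 7.03²/(4π × 768 × 0.05879²) = 1.48 m²/day.

1.48 m²/day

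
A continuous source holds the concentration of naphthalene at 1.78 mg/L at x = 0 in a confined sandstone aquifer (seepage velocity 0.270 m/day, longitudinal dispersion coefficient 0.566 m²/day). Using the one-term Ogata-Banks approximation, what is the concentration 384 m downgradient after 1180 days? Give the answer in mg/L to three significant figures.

For a continuous step input, C/C₀ ≈ ½·erfc((x−vt)/(2√(Dt))).
vt = 0.270 × 1180 = 318.6 m and 2√(Dt) = 2√(0.566 × 1180) = 51.69 m.
Argument (x−vt)/(2√(Dt)) = (384 − 318.6)/51.69 = 1.265; ½·erfc(1.265) = 0.03681.
C = 1.78 × 0.03681 = 0.0655 mg/L.

0.0655 mg/L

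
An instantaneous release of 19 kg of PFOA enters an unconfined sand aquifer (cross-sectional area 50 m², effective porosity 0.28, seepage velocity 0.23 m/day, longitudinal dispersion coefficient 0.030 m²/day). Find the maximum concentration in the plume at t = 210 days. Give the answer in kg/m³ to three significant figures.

The peak of an instantaneous 1D plume sits at x = vt; there the Gaussian factor is 1 and C_max = M/(n_e·A·√(4πDt)), where n_e·A is the pore area the mass is dissolved in.
√(4πDt) = √(4π × 0.030 × 210) = 8.898 m, so C_max = 19/(0.28 × 50 × 8.898) = 0.153 kg/m³.

0.153 kg/m³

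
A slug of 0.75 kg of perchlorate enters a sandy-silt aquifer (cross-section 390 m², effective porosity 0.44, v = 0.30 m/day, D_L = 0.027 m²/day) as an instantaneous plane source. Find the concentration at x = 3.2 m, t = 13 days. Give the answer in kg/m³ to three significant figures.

For an instantaneous plane source, C(x,t) = M/(n_e·A·√(4πDt)) · exp(−(x−vt)²/(4Dt)), with n_e·A the pore (flow) area.
Plume center vt = 0.30 × 13 = 3.9 m, so the well at 3.2 m is 0.7 m upgradient of the peak.
√(4πDt) = 2.100 m, giving peak height M/(n_e·A·√(4πDt)) = 0.75/(0.44 × 390 × 2.100) = 0.002081 kg/m³.
(x−vt)²/(4Dt) = (-0.7)²/(4 × 0.027 × 13) = 0.3490; exp(−0.3490) = 0.7054.
C = 0.002081 × 0.7054 = 0.00147 kg/m³.

0.00147 kg/m³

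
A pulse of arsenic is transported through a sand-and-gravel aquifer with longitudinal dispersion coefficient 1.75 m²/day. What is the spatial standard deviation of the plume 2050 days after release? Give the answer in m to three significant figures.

Dispersive spreading gives a Gaussian with σ² = 2Dt; advection only shifts the center.
σ = √(2 × 1.75 × 2050) = 84.7 m.

84.7 m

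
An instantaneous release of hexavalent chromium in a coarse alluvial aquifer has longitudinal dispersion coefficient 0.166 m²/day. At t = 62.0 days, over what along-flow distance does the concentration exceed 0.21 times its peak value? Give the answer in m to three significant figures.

The plume is Gaussian with σ = √(2Dt) = √(2 × 0.166 × 62.0) = 4.537 m.
C/C_peak = exp(−Δx²/(2σ²)) = 0.21 ⇒ Δx = σ·√(−2 ln 0.21) = 4.537 × 1.767 = 8.017 m.
Width = 2Δx = 16.0 m.

16.0 m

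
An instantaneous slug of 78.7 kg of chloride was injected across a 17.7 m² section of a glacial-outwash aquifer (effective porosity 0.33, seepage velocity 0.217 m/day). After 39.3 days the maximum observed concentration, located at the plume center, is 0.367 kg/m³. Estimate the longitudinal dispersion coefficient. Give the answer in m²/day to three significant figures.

2.73 m²/day

At the plume center C_max = M/(n_e·A·√(4πDt)), so D = M²/(4πt·(n_e·A·C_max)²).
n_e·A·C_max = 0.33 × 17.7 × 0.367 = 2.144 kg/m.
D = 78.7²/(4π × 39.3 × 2.144²) = 2.73 m²/day.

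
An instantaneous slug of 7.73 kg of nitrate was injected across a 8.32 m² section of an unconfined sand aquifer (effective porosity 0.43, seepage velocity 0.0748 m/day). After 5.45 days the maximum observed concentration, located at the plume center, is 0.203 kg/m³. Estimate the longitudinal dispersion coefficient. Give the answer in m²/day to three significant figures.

At the plume center C_max = M/(n_e·A·√(4πDt)), so D = M²/(4πt·(n_e·A·C_max)²).
n_e·A·C_max = 0.43 × 8.32 × 0.203 = 0.7263 kg/m.
D = 7.73²/(4π × 5.45 × 0.7263²) = 1.65 m²/day.

1.65 m²/day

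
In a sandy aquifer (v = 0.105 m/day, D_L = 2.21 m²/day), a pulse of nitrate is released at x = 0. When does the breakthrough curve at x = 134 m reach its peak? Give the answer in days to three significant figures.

1090 days

For the 1D instantaneous-source solution, setting ∂C/∂t = 0 at fixed x gives v²t² + 2Dt − x² = 0, so t = (√(D² + v²x²) − D)/v².
√(D² + v²x²) = √(2.21² + 0.105² × 134²) = 14.24; v² = 0.011025.
t = (14.24 − 2.21)/0.011025 = 1090 days (vs. the pure-advection estimate x/v = 1280 d).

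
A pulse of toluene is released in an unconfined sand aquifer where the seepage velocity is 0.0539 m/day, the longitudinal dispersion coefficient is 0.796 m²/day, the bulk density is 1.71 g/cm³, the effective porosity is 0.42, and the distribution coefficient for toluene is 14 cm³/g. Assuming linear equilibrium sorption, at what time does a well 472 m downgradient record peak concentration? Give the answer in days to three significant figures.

Retardation factor R = 1 + ρ_b·K_d/n = 1 + 1.71 × 14/0.42 = 58.00.
Sorption retards both mechanisms: v_R = v/R = 0.0009293 m/day, D_R = D/R = 0.01372 m²/day.
Peak time from v_R²t² + 2D_R t − x² = 0: t = (√(D_R² + v_R²x²) − D_R)/v_R².
√(D_R² + v_R²x²) = √(0.01372² + 0.0009293² × 472²) = 0.4388; v_R² = 8.636e-07.
t = (0.4388 − 0.01372)/8.636e-07 = 492000 days.

492000 days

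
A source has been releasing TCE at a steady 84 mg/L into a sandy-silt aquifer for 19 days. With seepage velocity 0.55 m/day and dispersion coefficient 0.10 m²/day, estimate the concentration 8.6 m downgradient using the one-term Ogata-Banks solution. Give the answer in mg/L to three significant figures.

For a continuous step input, C/C₀ ≈ ½·erfc((x−vt)/(2√(Dt))).
vt = 0.55 × 19 = 10.45 m and 2√(Dt) = 2√(0.10 × 19) = 2.757 m.
Argument (x−vt)/(2√(Dt)) = (8.6 − 10.45)/2.757 = -0.6710; ½·erfc(-0.6710) = 0.8287.
C = 84 × 0.8287 = 69.6 mg/L.

69.6 mg/L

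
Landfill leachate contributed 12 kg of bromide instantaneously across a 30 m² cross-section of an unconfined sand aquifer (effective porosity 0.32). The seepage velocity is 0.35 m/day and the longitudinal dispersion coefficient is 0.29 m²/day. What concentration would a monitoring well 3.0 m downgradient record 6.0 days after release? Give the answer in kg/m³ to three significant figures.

0.238 kg/m³

For an instantaneous plane source, C(x,t) = M/(n_e·A·√(4πDt)) · exp(−(x−vt)²/(4Dt)), with n_e·A the pore (flow) area.
Plume center vt = 0.35 × 6.0 = 2.1 m, so the well at 3.0 m is 0.9 m downgradient of the peak.
√(4πDt) = 4.676 m, giving peak height M/(n_e·A·√(4πDt)) = 12/(0.32 × 30 × 4.676) = 0.2673 kg/m³.
(x−vt)²/(4Dt) = (0.9)²/(4 × 0.29 × 6.0) = 0.1164; exp(−0.1164) = 0.8901.
C = 0.2673 × 0.8901 = 0.238 kg/m³.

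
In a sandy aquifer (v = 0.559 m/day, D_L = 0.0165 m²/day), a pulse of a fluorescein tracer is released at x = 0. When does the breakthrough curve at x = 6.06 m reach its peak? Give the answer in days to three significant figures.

10.8 days

For the 1D instantaneous-source solution, setting ∂C/∂t = 0 at fixed x gives v²t² + 2Dt − x² = 0, so t = (√(D² + v²x²) − D)/v².
√(D² + v²x²) = √(0.0165² + 0.559² × 6.06²) = 3.388; v² = 0.312481.
t = (3.388 − 0.0165)/0.312481 = 10.8 days (vs. the pure-advection estimate x/v = 10.8 d).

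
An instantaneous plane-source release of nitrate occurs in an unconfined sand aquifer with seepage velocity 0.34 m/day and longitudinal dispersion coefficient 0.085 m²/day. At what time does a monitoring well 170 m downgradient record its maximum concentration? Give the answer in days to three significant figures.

499 days

For the 1D instantaneous-source solution, setting ∂C/∂t = 0 at fixed x gives v²t² + 2Dt − x² = 0, so t = (√(D² + v²x²) − D)/v².
√(D² + v²x²) = √(0.085² + 0.34² × 170²) = 57.80; v² = 0.1156.
t = (57.80 − 0.085)/0.1156 = 499 days (vs. the pure-advection estimate x/v = 500 d).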